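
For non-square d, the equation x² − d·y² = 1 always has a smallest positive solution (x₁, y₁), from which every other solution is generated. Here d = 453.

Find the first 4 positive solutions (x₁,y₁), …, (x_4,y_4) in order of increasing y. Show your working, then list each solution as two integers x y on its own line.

1653751 77700
5469784740001 256992905400
18091323967121133751 850004548596233100
59837090203895614338960001 2811391744490881177810800

[21; 3,1,1,10,14,10,1,1,3,42] for √453; ℓ=10 ⇒ convergent index 9
step 0: (21, 1)  from 21·(1,0) + (0,1)
step 1: (64, 3)  from 3·(21,1) + (1,0)
step 2: (85, 4)  from 1·(64,3) + (21,1)
step 3: (149, 7)  from 1·(85,4) + (64,3)
…
step 5: (22199, 1043)  from 14·(1575,74) + (149,7)
…
step 8: (469329, 22051)  from 1·(245764,11547) + (223565,10504)
step 9: (1653751, 77700)  from 3·(469329,22051) + (245764,11547)
→ (1653751, 77700).  Check: 1653751²=2734892370001, 453·77700²=2734892370000, difference 1.
n=2: (1653751,77700)∘(1653751,77700) = (1653751·1653751+453·77700·77700, 1653751·77700+77700·1653751) = (5469784740001,256992905400)
n=3: (5469784740001,256992905400)∘(1653751,77700) = (1653751·5469784740001+453·77700·256992905400, 1653751·256992905400+77700·5469784740001) = (18091323967121133751,850004548596233100)
n=4: (18091323967121133751,850004548596233100)∘(1653751,77700) = (1653751·18091323967121133751+453·77700·850004548596233100, 1653751·850004548596233100+77700·18091323967121133751) = (59837090203895614338960001,2811391744490881177810800)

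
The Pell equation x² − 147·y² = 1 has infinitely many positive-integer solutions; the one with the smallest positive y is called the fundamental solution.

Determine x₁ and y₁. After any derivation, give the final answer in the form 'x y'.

97 8

d=147: √d = [12; 8,24] (ℓ=2, even), read p_1/q_1
k=0  a_k=12  p_k/q_k = 12/1
k=1  a_k=8  p_k/q_k = 97/8
→ (97, 8).  Check: 97²=9409, 147·8²=9408, difference 1.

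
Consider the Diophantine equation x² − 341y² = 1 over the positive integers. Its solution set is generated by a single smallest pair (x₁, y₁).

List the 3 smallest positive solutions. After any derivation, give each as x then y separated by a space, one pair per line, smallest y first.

d=341: √d = [18; 2,6,1,8,2,…,6,2,36] (ℓ=14, even), read p_13/q_13
step 0: (18, 1)  from 18·(1,0) + (0,1)
…
step 2: (240, 13)  from 6·(37,2) + (18,1)
…
step 4: (2456, 133)  from 8·(277,15) + (240,13)
…
step 11: (718667, 38918)  from 1·(641940,34763) + (76727,4155)
step 12: (4953942, 268271)  from 6·(718667,38918) + (641940,34763)
step 13: (10626551, 575460)  from 2·(4953942,268271) + (718667,38918)
fundamental: x₁=10626551, y₁=575460  (since 112923586155601 − 341·331154211600 = 1)
k=2:  x_2 = 10626551·10626551+341·575460·575460 = 225847172311201,  y_2 = 10626551·575460+575460·10626551 = 12230310076920
k=3:  x_3 = 10626551·225847172311201+341·575460·12230310076920 = 4799952989541519968951,  y_3 = 10626551·12230310076920+575460·225847172311201 = 259932027556408030380

10626551 575460
225847172311201 12230310076920
4799952989541519968951 259932027556408030380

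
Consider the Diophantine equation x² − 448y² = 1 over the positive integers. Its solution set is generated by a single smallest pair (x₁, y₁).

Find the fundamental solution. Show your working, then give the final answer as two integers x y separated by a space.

[21; 6,42] for √448; ℓ=2 ⇒ convergent index 1
a_0=21:  p_0=21·1+0=21,  q_0=21·0+1=1
a_1=6:  p_1=6·21+1=127,  q_1=6·1+0=6
fundamental: x₁=127, y₁=6  (since 16129 − 448·36 = 1)

127 6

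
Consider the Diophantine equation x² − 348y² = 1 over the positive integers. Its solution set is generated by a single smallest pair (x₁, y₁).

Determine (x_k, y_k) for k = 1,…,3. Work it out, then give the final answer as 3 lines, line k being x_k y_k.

d=348: √d = [18; 1,1,1,8,1,1,1,36] (ℓ=8, even), read p_7/q_7
k=0  a_k=18  p_k/q_k = 18/1
…
k=2  a_k=1  p_k/q_k = 37/2
k=3  a_k=1  p_k/q_k = 56/3
…
k=6  a_k=1  p_k/q_k = 1026/55
k=7  a_k=1  p_k/q_k = 1567/84
(x₁, y₁) = (1567, 84);  1567² − 348·84² = 1 ✓
n=2: (1567,84)∘(1567,84) = (1567·1567+348·84·84, 1567·84+84·1567) = (4910977,263256)
n=3: (4910977,263256)∘(1567,84) = (1567·4910977+348·84·263256, 1567·263256+84·4910977) = (15391000351,825044220)

1567 84
4910977 263256
15391000351 825044220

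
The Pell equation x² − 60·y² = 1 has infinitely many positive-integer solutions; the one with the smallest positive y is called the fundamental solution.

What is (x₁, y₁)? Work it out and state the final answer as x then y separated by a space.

31 4

√60 = [7; 1,2,1,14, …], period ℓ=4 (even) → k=3
step 0: (7, 1)  from 7·(1,0) + (0,1)
step 1: (8, 1)  from 1·(7,1) + (1,0)
step 2: (23, 3)  from 2·(8,1) + (7,1)
step 3: (31, 4)  from 1·(23,3) + (8,1)
fundamental: x₁=31, y₁=4  (since 961 − 60·16 = 1)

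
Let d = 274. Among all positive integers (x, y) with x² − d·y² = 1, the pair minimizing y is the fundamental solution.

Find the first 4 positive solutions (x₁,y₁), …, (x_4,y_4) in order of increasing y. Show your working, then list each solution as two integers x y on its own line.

3959299 239190
31352097142801 1894049455620
248264653730785753699 14998216231173381570
1965907990503261255572251201 118764845051735182903983240

√274 = [16; 1,1,4,4,1,1,32, …], period ℓ=7 (odd) → k=13
step 0: (16, 1)  from 16·(1,0) + (0,1)
…
step 2: (33, 2)  from 1·(17,1) + (16,1)
…
step 4: (629, 38)  from 4·(149,9) + (33,2)
step 5: (778, 47)  from 1·(629,38) + (149,9)
step 6: (1407, 85)  from 1·(778,47) + (629,38)
…
step 8: (47209, 2852)  from 1·(45802,2767) + (1407,85)
…
step 10: (419253, 25328)  from 4·(93011,5619) + (47209,2852)
step 11: (1770023, 106931)  from 4·(419253,25328) + (93011,5619)
step 12: (2189276, 132259)  from 1·(1770023,106931) + (419253,25328)
step 13: (3959299, 239190)  from 1·(2189276,132259) + (1770023,106931)
→ (3959299, 239190).  Check: 3959299²=15676048571401, 274·239190²=15676048571400, difference 1.
k=2:  x_2 = 3959299·3959299+274·239190·239190 = 31352097142801,  y_2 = 3959299·239190+239190·3959299 = 1894049455620
k=3:  x_3 = 3959299·31352097142801+274·239190·1894049455620 = 248264653730785753699,  y_3 = 3959299·1894049455620+239190·31352097142801 = 14998216231173381570
k=4:  x_4 = 3959299·248264653730785753699+274·239190·14998216231173381570 = 1965907990503261255572251201,  y_4 = 3959299·14998216231173381570+239190·248264653730785753699 = 118764845051735182903983240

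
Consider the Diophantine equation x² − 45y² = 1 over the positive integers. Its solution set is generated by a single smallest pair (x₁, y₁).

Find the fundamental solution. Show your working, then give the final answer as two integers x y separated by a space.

161 24

d=45: √d = [6; 1,2,2,2,1,12] (ℓ=6, even), read p_5/q_5
i=0: a=6 ⇒ p=6, q=1
…
i=2: a=2 ⇒ p=20, q=3
…
i=4: a=2 ⇒ p=114, q=17
i=5: a=1 ⇒ p=161, q=24
→ (161, 24).  Check: 161²=25921, 45·24²=25920, difference 1.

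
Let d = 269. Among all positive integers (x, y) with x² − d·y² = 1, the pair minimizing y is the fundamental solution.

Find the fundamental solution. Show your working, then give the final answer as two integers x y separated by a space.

13449 820

√269 → a₀=16, period (2,2,32); ℓ=3 odd so k=5
k=0  a_k=16  p_k/q_k = 16/1
…
k=2  a_k=2  p_k/q_k = 82/5
…
k=4  a_k=2  p_k/q_k = 5396/329
k=5  a_k=2  p_k/q_k = 13449/820
(x₁, y₁) = (13449, 820);  13449² − 269·820² = 1 ✓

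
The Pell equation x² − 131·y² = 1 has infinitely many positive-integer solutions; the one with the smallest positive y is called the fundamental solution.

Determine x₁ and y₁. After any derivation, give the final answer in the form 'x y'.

10610 927

√131 = [11; 2,4,11,4,2,22, …], period ℓ=6 (even) → k=5
i=0: a=11 ⇒ p=11, q=1
…
i=2: a=4 ⇒ p=103, q=9
…
i=4: a=4 ⇒ p=4727, q=413
i=5: a=2 ⇒ p=10610, q=927
fundamental: x₁=10610, y₁=927  (since 112572100 − 131·859329 = 1)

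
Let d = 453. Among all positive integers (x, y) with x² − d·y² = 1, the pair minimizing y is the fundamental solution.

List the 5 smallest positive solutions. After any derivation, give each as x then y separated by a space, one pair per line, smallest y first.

1653751 77700
5469784740001 256992905400
18091323967121133751 850004548596233100
59837090203895614338960001 2811391744490881177810800
197911295523547060893371760093751 9298683817686228472822980388500

√453 → a₀=21, period (3,1,1,10,14,10,1,1,3,42); ℓ=10 even so k=9
i=0: a=21 ⇒ p=21, q=1
i=1: a=3 ⇒ p=64, q=3
i=2: a=1 ⇒ p=85, q=4
…
i=5: a=14 ⇒ p=22199, q=1043
i=6: a=10 ⇒ p=223565, q=10504
…
i=8: a=1 ⇒ p=469329, q=22051
i=9: a=3 ⇒ p=1653751, q=77700
fundamental: x₁=1653751, y₁=77700  (since 2734892370001 − 453·6037290000 = 1)
(x_2, y_2) = (1653751·1653751 + 453·77700·77700, 1653751·77700 + 77700·1653751) = (5469784740001, 256992905400)
(x_3, y_3) = (1653751·5469784740001 + 453·77700·256992905400, 1653751·256992905400 + 77700·5469784740001) = (18091323967121133751, 850004548596233100)
(x_4, y_4) = (1653751·18091323967121133751 + 453·77700·850004548596233100, 1653751·850004548596233100 + 77700·18091323967121133751) = (59837090203895614338960001, 2811391744490881177810800)
(x_5, y_5) = (1653751·59837090203895614338960001 + 453·77700·2811391744490881177810800, 1653751·2811391744490881177810800 + 77700·59837090203895614338960001) = (197911295523547060893371760093751, 9298683817686228472822980388500)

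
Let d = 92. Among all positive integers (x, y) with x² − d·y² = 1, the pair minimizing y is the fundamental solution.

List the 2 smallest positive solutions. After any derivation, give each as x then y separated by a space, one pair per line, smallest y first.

1151 120
2649601 276240

√92 = [9; 1,1,2,4,2,1,1,18, …], period ℓ=8 (even) → k=7
a_0=9:  p_0=9·1+0=9,  q_0=9·0+1=1
a_1=1:  p_1=1·9+1=10,  q_1=1·1+0=1
a_2=1:  p_2=1·10+9=19,  q_2=1·1+1=2
…
a_4=4:  p_4=4·48+19=211,  q_4=4·5+2=22
a_5=2:  p_5=2·211+48=470,  q_5=2·22+5=49
a_6=1:  p_6=1·470+211=681,  q_6=1·49+22=71
a_7=1:  p_7=1·681+470=1151,  q_7=1·71+49=120
(x₁, y₁) = (1151, 120);  1151² − 92·120² = 1 ✓
k=2:  x_2 = 1151·1151+92·120·120 = 2649601,  y_2 = 1151·120+120·1151 = 276240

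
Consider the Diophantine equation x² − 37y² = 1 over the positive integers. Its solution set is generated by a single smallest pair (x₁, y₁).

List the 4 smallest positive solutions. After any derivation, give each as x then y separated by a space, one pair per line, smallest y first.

√37 = [6; 12, …], period ℓ=1 (odd) → k=1
k=0  a_k=6  p_k/q_k = 6/1
k=1  a_k=12  p_k/q_k = 73/12
fundamental: x₁=73, y₁=12  (since 5329 − 37·144 = 1)
n=2: (73,12)∘(73,12) = (73·73+37·12·12, 73·12+12·73) = (10657,1752)
n=3: (10657,1752)∘(73,12) = (73·10657+37·12·1752, 73·1752+12·10657) = (1555849,255780)
n=4: (1555849,255780)∘(73,12) = (73·1555849+37·12·255780, 73·255780+12·1555849) = (227143297,37342128)

73 12
10657 1752
1555849 255780
227143297 37342128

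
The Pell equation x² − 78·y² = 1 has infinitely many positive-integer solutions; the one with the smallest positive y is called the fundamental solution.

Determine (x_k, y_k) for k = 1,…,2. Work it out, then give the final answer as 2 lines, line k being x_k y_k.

53 6
5617 636

d=78: √d = [8; 1,4,1,16] (ℓ=4, even), read p_3/q_3
step 0: (8, 1)  from 8·(1,0) + (0,1)
step 1: (9, 1)  from 1·(8,1) + (1,0)
step 2: (44, 5)  from 4·(9,1) + (8,1)
step 3: (53, 6)  from 1·(44,5) + (9,1)
→ (53, 6).  Check: 53²=2809, 78·6²=2808, difference 1.
(x_2, y_2) = (53·53 + 78·6·6, 53·6 + 6·53) = (5617, 636)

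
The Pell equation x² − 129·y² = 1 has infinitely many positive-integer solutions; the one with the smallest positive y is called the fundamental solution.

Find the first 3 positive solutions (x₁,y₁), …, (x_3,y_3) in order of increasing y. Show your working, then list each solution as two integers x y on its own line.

16855 1484
568182049 50025640
19153416854935 1686364322916

√129 → a₀=11, period (2,1,3,1,6,1,3,1,2,22); ℓ=10 even so k=9
k=0  a_k=11  p_k/q_k = 11/1
k=1  a_k=2  p_k/q_k = 23/2
k=2  a_k=1  p_k/q_k = 34/3
…
k=4  a_k=1  p_k/q_k = 159/14
…
k=8  a_k=1  p_k/q_k = 6031/531
k=9  a_k=2  p_k/q_k = 16855/1484
→ (16855, 1484).  Check: 16855²=284091025, 129·1484²=284091024, difference 1.
(x_2, y_2) = (16855·16855 + 129·1484·1484, 16855·1484 + 1484·16855) = (568182049, 50025640)
(x_3, y_3) = (16855·568182049 + 129·1484·50025640, 16855·50025640 + 1484·568182049) = (19153416854935, 1686364322916)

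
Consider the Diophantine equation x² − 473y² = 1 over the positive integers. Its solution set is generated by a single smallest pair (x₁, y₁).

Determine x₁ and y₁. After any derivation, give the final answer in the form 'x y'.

87 4

[21; 1,2,1,42] for √473; ℓ=4 ⇒ convergent index 3
k=0  a_k=21  p_k/q_k = 21/1
…
k=2  a_k=2  p_k/q_k = 65/3
k=3  a_k=1  p_k/q_k = 87/4
→ (87, 4).  Check: 87²=7569, 473·4²=7568, difference 1.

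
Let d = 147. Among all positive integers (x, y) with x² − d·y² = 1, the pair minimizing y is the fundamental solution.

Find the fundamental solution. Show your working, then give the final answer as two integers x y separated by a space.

√147 = [12; 8,24, …], period ℓ=2 (even) → k=1
k=0  a_k=12  p_k/q_k = 12/1
k=1  a_k=8  p_k/q_k = 97/8
→ (97, 8).  Check: 97²=9409, 147·8²=9408, difference 1.

97 8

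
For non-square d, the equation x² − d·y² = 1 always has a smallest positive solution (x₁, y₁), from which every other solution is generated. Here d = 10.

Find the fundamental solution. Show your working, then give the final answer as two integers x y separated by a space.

19 6

d=10: √d = [3; 6] (ℓ=1, odd), read p_1/q_1
step 0: (3, 1)  from 3·(1,0) + (0,1)
step 1: (19, 6)  from 6·(3,1) + (1,0)
→ (19, 6).  Check: 19²=361, 10·6²=360, difference 1.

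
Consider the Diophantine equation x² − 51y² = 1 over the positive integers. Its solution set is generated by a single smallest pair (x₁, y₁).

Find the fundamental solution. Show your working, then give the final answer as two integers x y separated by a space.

50 7

d=51: √d = [7; 7,14] (ℓ=2, even), read p_1/q_1
i=0: a=7 ⇒ p=7, q=1
i=1: a=7 ⇒ p=50, q=7
(x₁, y₁) = (50, 7);  50² − 51·7² = 1 ✓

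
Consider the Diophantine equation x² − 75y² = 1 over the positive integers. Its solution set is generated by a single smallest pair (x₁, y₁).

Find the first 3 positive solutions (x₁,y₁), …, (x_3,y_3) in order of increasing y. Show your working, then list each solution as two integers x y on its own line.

√75 = [8; 1,1,1,16, …], period ℓ=4 (even) → k=3
a_0=8:  p_0=8·1+0=8,  q_0=8·0+1=1
a_1=1:  p_1=1·8+1=9,  q_1=1·1+0=1
a_2=1:  p_2=1·9+8=17,  q_2=1·1+1=2
a_3=1:  p_3=1·17+9=26,  q_3=1·2+1=3
→ (26, 3).  Check: 26²=676, 75·3²=675, difference 1.
k=2:  x_2 = 26·26+75·3·3 = 1351,  y_2 = 26·3+3·26 = 156
k=3:  x_3 = 26·1351+75·3·156 = 70226,  y_3 = 26·156+3·1351 = 8109

26 3
1351 156
70226 8109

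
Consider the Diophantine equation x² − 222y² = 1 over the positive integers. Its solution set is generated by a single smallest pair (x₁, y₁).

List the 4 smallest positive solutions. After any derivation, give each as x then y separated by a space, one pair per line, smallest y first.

√222 = [14; 1,8,1,28, …], period ℓ=4 (even) → k=3
a_0=14:  p_0=14·1+0=14,  q_0=14·0+1=1
…
a_2=8:  p_2=8·15+14=134,  q_2=8·1+1=9
a_3=1:  p_3=1·134+15=149,  q_3=1·9+1=10
→ (149, 10).  Check: 149²=22201, 222·10²=22200, difference 1.
(x_2, y_2) = (149·149 + 222·10·10, 149·10 + 10·149) = (44401, 2980)
(x_3, y_3) = (149·44401 + 222·10·2980, 149·2980 + 10·44401) = (13231349, 888030)
(x_4, y_4) = (149·13231349 + 222·10·888030, 149·888030 + 10·13231349) = (3942897601, 264629960)

149 10
44401 2980
13231349 888030
3942897601 264629960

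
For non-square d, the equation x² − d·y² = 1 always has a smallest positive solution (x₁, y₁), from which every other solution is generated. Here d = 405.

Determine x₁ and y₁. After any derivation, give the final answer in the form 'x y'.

√405 = [20; 8,40, …], period ℓ=2 (even) → k=1
step 0: (20, 1)  from 20·(1,0) + (0,1)
step 1: (161, 8)  from 8·(20,1) + (1,0)
→ (161, 8).  Check: 161²=25921, 405·8²=25920, difference 1.

161 8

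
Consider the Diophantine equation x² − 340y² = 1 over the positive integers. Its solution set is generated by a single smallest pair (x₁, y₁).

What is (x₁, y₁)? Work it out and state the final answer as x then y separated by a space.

[18; 2,3,1,1,1,…,3,2,36] for √340; ℓ=14 ⇒ convergent index 13
a_0=18:  p_0=18·1+0=18,  q_0=18·0+1=1
a_1=2:  p_1=2·18+1=37,  q_1=2·1+0=2
a_2=3:  p_2=3·37+18=129,  q_2=3·2+1=7
a_3=1:  p_3=1·129+37=166,  q_3=1·7+2=9
a_4=1:  p_4=1·166+129=295,  q_4=1·9+7=16
…
a_7=8:  p_7=8·756+461=6509,  q_7=8·41+25=353
a_8=1:  p_8=1·6509+756=7265,  q_8=1·353+41=394
a_9=1:  p_9=1·7265+6509=13774,  q_9=1·394+353=747
a_10=1:  p_10=1·13774+7265=21039,  q_10=1·747+394=1141
a_11=1:  p_11=1·21039+13774=34813,  q_11=1·1141+747=1888
a_12=3:  p_12=3·34813+21039=125478,  q_12=3·1888+1141=6805
a_13=2:  p_13=2·125478+34813=285769,  q_13=2·6805+1888=15498
(x₁, y₁) = (285769, 15498);  285769² − 340·15498² = 1 ✓

285769 15498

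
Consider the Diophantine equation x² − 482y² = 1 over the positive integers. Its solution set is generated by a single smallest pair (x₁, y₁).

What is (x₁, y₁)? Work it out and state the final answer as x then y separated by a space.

483 22

[21; 1,20,1,42] for √482; ℓ=4 ⇒ convergent index 3
step 0: (21, 1)  from 21·(1,0) + (0,1)
step 1: (22, 1)  from 1·(21,1) + (1,0)
step 2: (461, 21)  from 20·(22,1) + (21,1)
step 3: (483, 22)  from 1·(461,21) + (22,1)
→ (483, 22).  Check: 483²=233289, 482·22²=233288, difference 1.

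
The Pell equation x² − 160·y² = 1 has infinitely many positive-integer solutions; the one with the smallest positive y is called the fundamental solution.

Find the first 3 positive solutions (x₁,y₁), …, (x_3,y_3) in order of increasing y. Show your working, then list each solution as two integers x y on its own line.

√160 = [12; 1,1,1,5,1,1,1,24, …], period ℓ=8 (even) → k=7
a_0=12:  p_0=12·1+0=12,  q_0=12·0+1=1
a_1=1:  p_1=1·12+1=13,  q_1=1·1+0=1
a_2=1:  p_2=1·13+12=25,  q_2=1·1+1=2
a_3=1:  p_3=1·25+13=38,  q_3=1·2+1=3
a_4=5:  p_4=5·38+25=215,  q_4=5·3+2=17
a_5=1:  p_5=1·215+38=253,  q_5=1·17+3=20
a_6=1:  p_6=1·253+215=468,  q_6=1·20+17=37
a_7=1:  p_7=1·468+253=721,  q_7=1·37+20=57
→ (721, 57).  Check: 721²=519841, 160·57²=519840, difference 1.
k=2:  x_2 = 721·721+160·57·57 = 1039681,  y_2 = 721·57+57·721 = 82194
k=3:  x_3 = 721·1039681+160·57·82194 = 1499219281,  y_3 = 721·82194+57·1039681 = 118523691

721 57
1039681 82194
1499219281 118523691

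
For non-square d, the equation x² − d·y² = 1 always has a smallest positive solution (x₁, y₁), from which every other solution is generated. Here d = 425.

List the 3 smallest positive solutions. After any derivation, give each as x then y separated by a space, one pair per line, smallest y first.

√425 = [20; 1,1,1,1,1,1,40, …], period ℓ=7 (odd) → k=13
step 0: (20, 1)  from 20·(1,0) + (0,1)
step 1: (21, 1)  from 1·(20,1) + (1,0)
step 2: (41, 2)  from 1·(21,1) + (20,1)
step 3: (62, 3)  from 1·(41,2) + (21,1)
step 4: (103, 5)  from 1·(62,3) + (41,2)
step 5: (165, 8)  from 1·(103,5) + (62,3)
step 6: (268, 13)  from 1·(165,8) + (103,5)
step 7: (10885, 528)  from 40·(268,13) + (165,8)
step 8: (11153, 541)  from 1·(10885,528) + (268,13)
…
step 10: (33191, 1610)  from 1·(22038,1069) + (11153,541)
step 11: (55229, 2679)  from 1·(33191,1610) + (22038,1069)
step 12: (88420, 4289)  from 1·(55229,2679) + (33191,1610)
step 13: (143649, 6968)  from 1·(88420,4289) + (55229,2679)
(x₁, y₁) = (143649, 6968);  143649² − 425·6968² = 1 ✓
k=2:  x_2 = 143649·143649+425·6968·6968 = 41270070401,  y_2 = 143649·6968+6968·143649 = 2001892464
k=3:  x_3 = 143649·41270070401+425·6968·2001892464 = 11856808685922849,  y_3 = 143649·2001892464+6968·41270070401 = 575139701115304

143649 6968
41270070401 2001892464
11856808685922849 575139701115304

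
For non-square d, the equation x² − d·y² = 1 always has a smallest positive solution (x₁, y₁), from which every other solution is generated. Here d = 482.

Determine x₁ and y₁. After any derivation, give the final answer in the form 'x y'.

√482 → a₀=21, period (1,20,1,42); ℓ=4 even so k=3
i=0: a=21 ⇒ p=21, q=1
i=1: a=1 ⇒ p=22, q=1
i=2: a=20 ⇒ p=461, q=21
i=3: a=1 ⇒ p=483, q=22
(x₁, y₁) = (483, 22);  483² − 482·22² = 1 ✓

483 22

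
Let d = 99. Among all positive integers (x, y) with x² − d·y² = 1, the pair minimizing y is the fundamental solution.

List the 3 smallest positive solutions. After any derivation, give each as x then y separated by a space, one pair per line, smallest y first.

√99 = [9; 1,18, …], period ℓ=2 (even) → k=1
k=0  a_k=9  p_k/q_k = 9/1
k=1  a_k=1  p_k/q_k = 10/1
fundamental: x₁=10, y₁=1  (since 100 − 99·1 = 1)
(10+1√99)^2 = 199 + 20√99
(10+1√99)^3 = 3970 + 399√99

10 1
199 20
3970 399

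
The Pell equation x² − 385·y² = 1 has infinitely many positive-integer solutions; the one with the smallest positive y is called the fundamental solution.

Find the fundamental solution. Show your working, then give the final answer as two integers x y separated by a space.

95831 4884

√385 = [19; 1,1,1,1,1,…,1,1,38, …], period ℓ=16 (even) → k=15
a_0=19:  p_0=19·1+0=19,  q_0=19·0+1=1
a_1=1:  p_1=1·19+1=20,  q_1=1·1+0=1
…
a_4=1:  p_4=1·59+39=98,  q_4=1·3+2=5
a_5=1:  p_5=1·98+59=157,  q_5=1·5+3=8
a_6=3:  p_6=3·157+98=569,  q_6=3·8+5=29
a_7=1:  p_7=1·569+157=726,  q_7=1·29+8=37
a_8=2:  p_8=2·726+569=2021,  q_8=2·37+29=103
a_9=1:  p_9=1·2021+726=2747,  q_9=1·103+37=140
a_10=3:  p_10=3·2747+2021=10262,  q_10=3·140+103=523
…
a_12=1:  p_12=1·13009+10262=23271,  q_12=1·663+523=1186
a_13=1:  p_13=1·23271+13009=36280,  q_13=1·1186+663=1849
a_14=1:  p_14=1·36280+23271=59551,  q_14=1·1849+1186=3035
a_15=1:  p_15=1·59551+36280=95831,  q_15=1·3035+1849=4884
(x₁, y₁) = (95831, 4884);  95831² − 385·4884² = 1 ✓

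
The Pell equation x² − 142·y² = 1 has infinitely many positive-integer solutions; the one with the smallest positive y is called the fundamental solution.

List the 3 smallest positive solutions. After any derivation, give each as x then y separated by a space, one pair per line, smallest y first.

√142 = [11; 1,10,1,22, …], period ℓ=4 (even) → k=3
i=0: a=11 ⇒ p=11, q=1
i=1: a=1 ⇒ p=12, q=1
i=2: a=10 ⇒ p=131, q=11
i=3: a=1 ⇒ p=143, q=12
→ (143, 12).  Check: 143²=20449, 142·12²=20448, difference 1.
n=2: (143,12)∘(143,12) = (143·143+142·12·12, 143·12+12·143) = (40897,3432)
n=3: (40897,3432)∘(143,12) = (143·40897+142·12·3432, 143·3432+12·40897) = (11696399,981540)

143 12
40897 3432
11696399 981540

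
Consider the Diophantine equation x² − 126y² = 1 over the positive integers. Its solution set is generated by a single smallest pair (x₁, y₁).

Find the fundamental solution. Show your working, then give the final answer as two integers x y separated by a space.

449 40

d=126: √d = [11; 4,2,4,22] (ℓ=4, even), read p_3/q_3
a_0=11:  p_0=11·1+0=11,  q_0=11·0+1=1
a_1=4:  p_1=4·11+1=45,  q_1=4·1+0=4
a_2=2:  p_2=2·45+11=101,  q_2=2·4+1=9
a_3=4:  p_3=4·101+45=449,  q_3=4·9+4=40
(x₁, y₁) = (449, 40);  449² − 126·40² = 1 ✓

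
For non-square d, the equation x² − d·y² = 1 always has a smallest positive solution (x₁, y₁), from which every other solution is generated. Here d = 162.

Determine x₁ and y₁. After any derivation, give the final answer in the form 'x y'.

19601 1540

d=162: √d = [12; 1,2,1,2,12,2,1,2,1,24] (ℓ=10, even), read p_9/q_9
i=0: a=12 ⇒ p=12, q=1
…
i=2: a=2 ⇒ p=38, q=3
i=3: a=1 ⇒ p=51, q=4
i=4: a=2 ⇒ p=140, q=11
…
i=6: a=2 ⇒ p=3602, q=283
i=7: a=1 ⇒ p=5333, q=419
i=8: a=2 ⇒ p=14268, q=1121
i=9: a=1 ⇒ p=19601, q=1540
fundamental: x₁=19601, y₁=1540  (since 384199201 − 162·2371600 = 1)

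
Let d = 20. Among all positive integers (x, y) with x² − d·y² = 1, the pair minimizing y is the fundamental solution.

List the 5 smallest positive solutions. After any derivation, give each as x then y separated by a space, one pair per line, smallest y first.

√20 → a₀=4, period (2,8); ℓ=2 even so k=1
k=0  a_k=4  p_k/q_k = 4/1
k=1  a_k=2  p_k/q_k = 9/2
→ (9, 2).  Check: 9²=81, 20·2²=80, difference 1.
k=2:  x_2 = 9·9+20·2·2 = 161,  y_2 = 9·2+2·9 = 36
k=3:  x_3 = 9·161+20·2·36 = 2889,  y_3 = 9·36+2·161 = 646
k=4:  x_4 = 9·2889+20·2·646 = 51841,  y_4 = 9·646+2·2889 = 11592
k=5:  x_5 = 9·51841+20·2·11592 = 930249,  y_5 = 9·11592+2·51841 = 208010

9 2
161 36
2889 646
51841 11592
930249 208010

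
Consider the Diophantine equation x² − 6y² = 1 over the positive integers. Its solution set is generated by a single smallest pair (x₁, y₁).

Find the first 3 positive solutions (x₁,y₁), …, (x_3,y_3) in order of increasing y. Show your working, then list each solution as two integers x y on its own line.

[2; 2,4] for √6; ℓ=2 ⇒ convergent index 1
a_0=2:  p_0=2·1+0=2,  q_0=2·0+1=1
a_1=2:  p_1=2·2+1=5,  q_1=2·1+0=2
(x₁, y₁) = (5, 2);  5² − 6·2² = 1 ✓
k=2:  x_2 = 5·5+6·2·2 = 49,  y_2 = 5·2+2·5 = 20
k=3:  x_3 = 5·49+6·2·20 = 485,  y_3 = 5·20+2·49 = 198

5 2
49 20
485 198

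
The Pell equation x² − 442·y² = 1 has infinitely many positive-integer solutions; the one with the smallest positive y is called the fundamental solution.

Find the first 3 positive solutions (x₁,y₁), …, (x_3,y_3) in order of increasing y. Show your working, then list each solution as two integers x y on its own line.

d=442: √d = [21; 42] (ℓ=1, odd), read p_1/q_1
a_0=21:  p_0=21·1+0=21,  q_0=21·0+1=1
a_1=42:  p_1=42·21+1=883,  q_1=42·1+0=42
(x₁, y₁) = (883, 42);  883² − 442·42² = 1 ✓
k=2:  x_2 = 883·883+442·42·42 = 1559377,  y_2 = 883·42+42·883 = 74172
k=3:  x_3 = 883·1559377+442·42·74172 = 2753858899,  y_3 = 883·74172+42·1559377 = 130987710

883 42
1559377 74172
2753858899 130987710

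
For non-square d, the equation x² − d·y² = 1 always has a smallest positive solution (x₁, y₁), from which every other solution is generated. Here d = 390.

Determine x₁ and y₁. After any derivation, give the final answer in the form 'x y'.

79 4

√390 → a₀=19, period (1,2,1,38); ℓ=4 even so k=3
a_0=19:  p_0=19·1+0=19,  q_0=19·0+1=1
a_1=1:  p_1=1·19+1=20,  q_1=1·1+0=1
a_2=2:  p_2=2·20+19=59,  q_2=2·1+1=3
a_3=1:  p_3=1·59+20=79,  q_3=1·3+1=4
(x₁, y₁) = (79, 4);  79² − 390·4² = 1 ✓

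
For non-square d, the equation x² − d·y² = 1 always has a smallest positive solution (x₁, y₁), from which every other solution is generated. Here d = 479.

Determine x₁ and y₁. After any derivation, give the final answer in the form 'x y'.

2989440 136591

√479 → a₀=21, period (1,7,1,3,2,21,2,3,1,7,1,42); ℓ=12 even so k=11
k=0  a_k=21  p_k/q_k = 21/1
k=1  a_k=1  p_k/q_k = 22/1
k=2  a_k=7  p_k/q_k = 175/8
k=3  a_k=1  p_k/q_k = 197/9
k=4  a_k=3  p_k/q_k = 766/35
k=5  a_k=2  p_k/q_k = 1729/79
k=6  a_k=21  p_k/q_k = 37075/1694
…
k=8  a_k=3  p_k/q_k = 264712/12095
k=9  a_k=1  p_k/q_k = 340591/15562
k=10  a_k=7  p_k/q_k = 2648849/121029
k=11  a_k=1  p_k/q_k = 2989440/136591
→ (2989440, 136591).  Check: 2989440²=8936751513600, 479·136591²=8936751513599, difference 1.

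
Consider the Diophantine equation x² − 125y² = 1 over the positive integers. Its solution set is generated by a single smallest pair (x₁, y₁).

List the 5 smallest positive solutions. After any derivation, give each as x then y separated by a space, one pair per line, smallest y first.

930249 83204
1730726404001 154800875592
3220013013190122249 288006719437081612
5990827771012465337616001 535835925499096664087184
11145923086309929722690704506249 996921667718930338621440576020

[11; 5,1,1,5,22] for √125; ℓ=5 ⇒ convergent index 9
k=0  a_k=11  p_k/q_k = 11/1
k=1  a_k=5  p_k/q_k = 56/5
k=2  a_k=1  p_k/q_k = 67/6
…
k=4  a_k=5  p_k/q_k = 682/61
k=5  a_k=22  p_k/q_k = 15127/1353
k=6  a_k=5  p_k/q_k = 76317/6826
k=7  a_k=1  p_k/q_k = 91444/8179
k=8  a_k=1  p_k/q_k = 167761/15005
k=9  a_k=5  p_k/q_k = 930249/83204
(x₁, y₁) = (930249, 83204);  930249² − 125·83204² = 1 ✓
n=2: (930249,83204)∘(930249,83204) = (930249·930249+125·83204·83204, 930249·83204+83204·930249) = (1730726404001,154800875592)
n=3: (1730726404001,154800875592)∘(930249,83204) = (930249·1730726404001+125·83204·154800875592, 930249·154800875592+83204·1730726404001) = (3220013013190122249,288006719437081612)
n=4: (3220013013190122249,288006719437081612)∘(930249,83204) = (930249·3220013013190122249+125·83204·288006719437081612, 930249·288006719437081612+83204·3220013013190122249) = (5990827771012465337616001,535835925499096664087184)
n=5: (5990827771012465337616001,535835925499096664087184)∘(930249,83204) = (930249·5990827771012465337616001+125·83204·535835925499096664087184, 930249·535835925499096664087184+83204·5990827771012465337616001) = (11145923086309929722690704506249,996921667718930338621440576020)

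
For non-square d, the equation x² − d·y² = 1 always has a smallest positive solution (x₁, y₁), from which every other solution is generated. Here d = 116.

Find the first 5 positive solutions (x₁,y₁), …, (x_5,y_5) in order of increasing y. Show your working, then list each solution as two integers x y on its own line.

9801 910
192119201 17837820
3765920568201 349656946730
73819574785756801 6853975451963640
1447011301184484245001 134351626459734324550

√116 = [10; 1,3,2,1,4,1,2,3,1,20, …], period ℓ=10 (even) → k=9
a_0=10:  p_0=10·1+0=10,  q_0=10·0+1=1
…
a_2=3:  p_2=3·11+10=43,  q_2=3·1+1=4
a_3=2:  p_3=2·43+11=97,  q_3=2·4+1=9
…
a_5=4:  p_5=4·140+97=657,  q_5=4·13+9=61
a_6=1:  p_6=1·657+140=797,  q_6=1·61+13=74
…
a_8=3:  p_8=3·2251+797=7550,  q_8=3·209+74=701
a_9=1:  p_9=1·7550+2251=9801,  q_9=1·701+209=910
→ (9801, 910).  Check: 9801²=96059601, 116·910²=96059600, difference 1.
n=2: (9801,910)∘(9801,910) = (9801·9801+116·910·910, 9801·910+910·9801) = (192119201,17837820)
n=3: (192119201,17837820)∘(9801,910) = (9801·192119201+116·910·17837820, 9801·17837820+910·192119201) = (3765920568201,349656946730)
n=4: (3765920568201,349656946730)∘(9801,910) = (9801·3765920568201+116·910·349656946730, 9801·349656946730+910·3765920568201) = (73819574785756801,6853975451963640)
n=5: (73819574785756801,6853975451963640)∘(9801,910) = (9801·73819574785756801+116·910·6853975451963640, 9801·6853975451963640+910·73819574785756801) = (1447011301184484245001,134351626459734324550)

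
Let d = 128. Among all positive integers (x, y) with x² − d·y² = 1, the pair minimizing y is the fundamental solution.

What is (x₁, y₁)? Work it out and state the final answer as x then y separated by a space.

[11; 3,5,3,22] for √128; ℓ=4 ⇒ convergent index 3
a_0=11:  p_0=11·1+0=11,  q_0=11·0+1=1
a_1=3:  p_1=3·11+1=34,  q_1=3·1+0=3
a_2=5:  p_2=5·34+11=181,  q_2=5·3+1=16
a_3=3:  p_3=3·181+34=577,  q_3=3·16+3=51
fundamental: x₁=577, y₁=51  (since 332929 − 128·2601 = 1)

577 51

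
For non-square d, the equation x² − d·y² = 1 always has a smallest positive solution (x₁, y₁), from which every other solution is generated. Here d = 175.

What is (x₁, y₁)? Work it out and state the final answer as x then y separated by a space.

2024 153

√175 = [13; 4,2,1,2,4,26, …], period ℓ=6 (even) → k=5
a_0=13:  p_0=13·1+0=13,  q_0=13·0+1=1
…
a_2=2:  p_2=2·53+13=119,  q_2=2·4+1=9
…
a_4=2:  p_4=2·172+119=463,  q_4=2·13+9=35
a_5=4:  p_5=4·463+172=2024,  q_5=4·35+13=153
→ (2024, 153).  Check: 2024²=4096576, 175·153²=4096575, difference 1.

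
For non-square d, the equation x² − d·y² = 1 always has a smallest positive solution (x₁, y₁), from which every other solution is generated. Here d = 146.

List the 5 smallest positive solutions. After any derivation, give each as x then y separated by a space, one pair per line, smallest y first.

145 12
42049 3480
12194065 1009188
3536236801 292661040
1025496478225 84870692412

d=146: √d = [12; 12,24] (ℓ=2, even), read p_1/q_1
step 0: (12, 1)  from 12·(1,0) + (0,1)
step 1: (145, 12)  from 12·(12,1) + (1,0)
→ (145, 12).  Check: 145²=21025, 146·12²=21024, difference 1.
n=2: (145,12)∘(145,12) = (145·145+146·12·12, 145·12+12·145) = (42049,3480)
n=3: (42049,3480)∘(145,12) = (145·42049+146·12·3480, 145·3480+12·42049) = (12194065,1009188)
n=4: (12194065,1009188)∘(145,12) = (145·12194065+146·12·1009188, 145·1009188+12·12194065) = (3536236801,292661040)
n=5: (3536236801,292661040)∘(145,12) = (145·3536236801+146·12·292661040, 145·292661040+12·3536236801) = (1025496478225,84870692412)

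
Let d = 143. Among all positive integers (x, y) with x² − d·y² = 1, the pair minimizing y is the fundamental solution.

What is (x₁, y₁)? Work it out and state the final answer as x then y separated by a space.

12 1

√143 = [11; 1,22, …], period ℓ=2 (even) → k=1
k=0  a_k=11  p_k/q_k = 11/1
k=1  a_k=1  p_k/q_k = 12/1
→ (12, 1).  Check: 12²=144, 143·1²=143, difference 1.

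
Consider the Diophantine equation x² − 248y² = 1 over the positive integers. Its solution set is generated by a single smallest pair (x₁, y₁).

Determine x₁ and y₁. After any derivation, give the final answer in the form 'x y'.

63 4

√248 → a₀=15, period (1,2,1,30); ℓ=4 even so k=3
i=0: a=15 ⇒ p=15, q=1
…
i=2: a=2 ⇒ p=47, q=3
i=3: a=1 ⇒ p=63, q=4
→ (63, 4).  Check: 63²=3969, 248·4²=3968, difference 1.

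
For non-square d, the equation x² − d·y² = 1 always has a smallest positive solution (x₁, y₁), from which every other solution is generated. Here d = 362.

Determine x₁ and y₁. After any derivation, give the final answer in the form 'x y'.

723 38

√362 → a₀=19, period (38); ℓ=1 odd so k=1
step 0: (19, 1)  from 19·(1,0) + (0,1)
step 1: (723, 38)  from 38·(19,1) + (1,0)
(x₁, y₁) = (723, 38);  723² − 362·38² = 1 ✓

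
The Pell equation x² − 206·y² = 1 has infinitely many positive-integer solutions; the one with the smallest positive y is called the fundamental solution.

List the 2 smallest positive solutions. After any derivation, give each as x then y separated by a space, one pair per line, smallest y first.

√206 = [14; 2,1,5,14,5,1,2,28, …], period ℓ=8 (even) → k=7
step 0: (14, 1)  from 14·(1,0) + (0,1)
…
step 3: (244, 17)  from 5·(43,3) + (29,2)
…
step 6: (20998, 1463)  from 1·(17539,1222) + (3459,241)
step 7: (59535, 4148)  from 2·(20998,1463) + (17539,1222)
fundamental: x₁=59535, y₁=4148  (since 3544416225 − 206·17205904 = 1)
n=2: (59535,4148)∘(59535,4148) = (59535·59535+206·4148·4148, 59535·4148+4148·59535) = (7088832449,493902360)

59535 4148
7088832449 493902360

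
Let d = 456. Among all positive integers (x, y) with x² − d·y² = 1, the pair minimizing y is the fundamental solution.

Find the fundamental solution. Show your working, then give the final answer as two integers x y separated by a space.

1025 48

[21; 2,1,4,1,2,42] for √456; ℓ=6 ⇒ convergent index 5
i=0: a=21 ⇒ p=21, q=1
i=1: a=2 ⇒ p=43, q=2
i=2: a=1 ⇒ p=64, q=3
…
i=4: a=1 ⇒ p=363, q=17
i=5: a=2 ⇒ p=1025, q=48
(x₁, y₁) = (1025, 48);  1025² − 456·48² = 1 ✓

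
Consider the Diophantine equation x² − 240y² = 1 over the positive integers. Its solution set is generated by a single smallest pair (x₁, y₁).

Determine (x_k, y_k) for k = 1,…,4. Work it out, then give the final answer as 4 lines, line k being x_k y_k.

√240 = [15; 2,30, …], period ℓ=2 (even) → k=1
a_0=15:  p_0=15·1+0=15,  q_0=15·0+1=1
a_1=2:  p_1=2·15+1=31,  q_1=2·1+0=2
→ (31, 2).  Check: 31²=961, 240·2²=960, difference 1.
(31+2√240)^2 = 1921 + 124√240
(31+2√240)^3 = 119071 + 7686√240
(31+2√240)^4 = 7380481 + 476408√240

31 2
1921 124
119071 7686
7380481 476408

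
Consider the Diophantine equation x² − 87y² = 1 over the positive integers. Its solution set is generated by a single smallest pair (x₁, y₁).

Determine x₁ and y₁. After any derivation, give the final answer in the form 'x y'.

28 3

d=87: √d = [9; 3,18] (ℓ=2, even), read p_1/q_1
i=0: a=9 ⇒ p=9, q=1
i=1: a=3 ⇒ p=28, q=3
(x₁, y₁) = (28, 3);  28² − 87·3² = 1 ✓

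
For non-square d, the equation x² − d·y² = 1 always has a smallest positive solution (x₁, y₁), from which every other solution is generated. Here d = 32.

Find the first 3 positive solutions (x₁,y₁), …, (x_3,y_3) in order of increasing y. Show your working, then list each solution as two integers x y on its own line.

17 3
577 102
19601 3465

d=32: √d = [5; 1,1,1,10] (ℓ=4, even), read p_3/q_3
a_0=5:  p_0=5·1+0=5,  q_0=5·0+1=1
a_1=1:  p_1=1·5+1=6,  q_1=1·1+0=1
a_2=1:  p_2=1·6+5=11,  q_2=1·1+1=2
a_3=1:  p_3=1·11+6=17,  q_3=1·2+1=3
(x₁, y₁) = (17, 3);  17² − 32·3² = 1 ✓
n=2: (17,3)∘(17,3) = (17·17+32·3·3, 17·3+3·17) = (577,102)
n=3: (577,102)∘(17,3) = (17·577+32·3·102, 17·102+3·577) = (19601,3465)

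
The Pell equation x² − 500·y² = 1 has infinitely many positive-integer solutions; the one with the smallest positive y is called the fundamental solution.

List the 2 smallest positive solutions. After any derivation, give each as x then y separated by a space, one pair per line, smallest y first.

d=500: √d = [22; 2,1,3,2,1,…,1,2,44] (ℓ=14, even), read p_13/q_13
a_0=22:  p_0=22·1+0=22,  q_0=22·0+1=1
…
a_2=1:  p_2=1·45+22=67,  q_2=1·2+1=3
a_3=3:  p_3=3·67+45=246,  q_3=3·3+2=11
…
a_5=1:  p_5=1·559+246=805,  q_5=1·25+11=36
…
a_7=10:  p_7=10·1364+805=14445,  q_7=10·61+36=646
a_8=1:  p_8=1·14445+1364=15809,  q_8=1·646+61=707
…
a_11=3:  p_11=3·76317+30254=259205,  q_11=3·3413+1353=11592
a_12=1:  p_12=1·259205+76317=335522,  q_12=1·11592+3413=15005
a_13=2:  p_13=2·335522+259205=930249,  q_13=2·15005+11592=41602
→ (930249, 41602).  Check: 930249²=865363202001, 500·41602²=865363202000, difference 1.
(930249+41602√500)^2 = 1730726404001 + 77400437796√500

930249 41602
1730726404001 77400437796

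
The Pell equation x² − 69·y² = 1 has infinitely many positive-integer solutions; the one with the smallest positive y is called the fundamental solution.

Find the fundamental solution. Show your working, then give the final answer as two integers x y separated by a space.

7775 936

[8; 3,3,1,4,1,3,3,16] for √69; ℓ=8 ⇒ convergent index 7
i=0: a=8 ⇒ p=8, q=1
…
i=2: a=3 ⇒ p=83, q=10
…
i=5: a=1 ⇒ p=623, q=75
i=6: a=3 ⇒ p=2384, q=287
i=7: a=3 ⇒ p=7775, q=936
fundamental: x₁=7775, y₁=936  (since 60450625 − 69·876096 = 1)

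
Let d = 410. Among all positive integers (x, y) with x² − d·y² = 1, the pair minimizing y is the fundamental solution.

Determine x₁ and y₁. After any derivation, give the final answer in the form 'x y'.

81 4

√410 = [20; 4,40, …], period ℓ=2 (even) → k=1
a_0=20:  p_0=20·1+0=20,  q_0=20·0+1=1
a_1=4:  p_1=4·20+1=81,  q_1=4·1+0=4
→ (81, 4).  Check: 81²=6561, 410·4²=6560, difference 1.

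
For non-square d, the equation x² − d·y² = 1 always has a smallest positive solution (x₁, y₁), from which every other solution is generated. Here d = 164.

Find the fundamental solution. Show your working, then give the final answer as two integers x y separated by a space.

2049 160

[12; 1,4,6,4,1,24] for √164; ℓ=6 ⇒ convergent index 5
a_0=12:  p_0=12·1+0=12,  q_0=12·0+1=1
a_1=1:  p_1=1·12+1=13,  q_1=1·1+0=1
…
a_4=4:  p_4=4·397+64=1652,  q_4=4·31+5=129
a_5=1:  p_5=1·1652+397=2049,  q_5=1·129+31=160
(x₁, y₁) = (2049, 160);  2049² − 164·160² = 1 ✓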